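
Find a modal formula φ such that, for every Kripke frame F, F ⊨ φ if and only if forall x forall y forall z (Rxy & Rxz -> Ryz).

◇ψ → □◇ψ

This is the Euclidean property; the standard corresponding axiom is 5: ◇ψ → □◇ψ.
Suppose ◇ψ→□◇ψ is valid. Take Rxy, Rxz and set V(ψ)={y}. Then ◇ψ at x, so □◇ψ at x, so ◇ψ at z, so some w with Rzw has ψ; w=y, i.e. Rzy. By symmetry of the argument, Ryz.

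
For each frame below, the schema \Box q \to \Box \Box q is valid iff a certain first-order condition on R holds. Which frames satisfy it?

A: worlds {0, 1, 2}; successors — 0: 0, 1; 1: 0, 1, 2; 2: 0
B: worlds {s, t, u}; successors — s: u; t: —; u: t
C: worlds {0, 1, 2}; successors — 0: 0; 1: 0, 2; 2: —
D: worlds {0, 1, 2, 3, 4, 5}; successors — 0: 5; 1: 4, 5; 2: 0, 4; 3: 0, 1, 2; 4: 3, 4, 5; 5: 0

Frame correspondent (Sahlqvist): \forall x \forall y \forall z (Rxy \wedge Ryz \to Rxz) — i.e. transitivity.
A: fails — R01 and R12 but not R02.
B: fails — Rsu and Rut but not Rst.
C: ✓.
D: fails — R32 and R24 but not R34.
Valid on: C.

C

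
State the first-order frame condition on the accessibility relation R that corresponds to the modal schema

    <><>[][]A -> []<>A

forall x forall y forall z ((x R^2 y & xRz) -> exists w (y R^2 w & zRw))

This is a Sahlqvist (Geach-type) schema ◇^2□^2A → □^1◇^1A.
Minimal-valuation argument: fix x; take any y with xR^2y and any z with xR^1z. Set V(A) to the set of worlds R-reachable from y in exactly 2 steps. Then □^2A holds at y, so the antecedent holds at x; validity forces ◇^1A at z, giving a w with zR^1w and yR^2w.
First-order correspondent: forall x forall y forall z ((x R^2 y & xRz) -> exists w (y R^2 w & zRw)).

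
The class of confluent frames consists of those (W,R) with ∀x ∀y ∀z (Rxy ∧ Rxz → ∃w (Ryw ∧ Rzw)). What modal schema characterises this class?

A defining formula is ◇□s → □◇s (the .2 axiom).

◇□s → □◇s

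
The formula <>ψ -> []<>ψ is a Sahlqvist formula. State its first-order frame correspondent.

Suppose ◇ψ→□◇ψ is valid. Take Rxy, Rxz and set V(ψ)={y}. Then ◇ψ at x, so □◇ψ at x, so ◇ψ at z, so some w with Rzw has ψ; w=y, i.e. Rzy. By symmetry of the argument, Ryz.
Conversely, on a frame with the Euclidean property the schema holds at every world under every valuation.
Frame condition: forall x forall y forall z (Rxy & Rxz -> Ryz).

the Euclidean property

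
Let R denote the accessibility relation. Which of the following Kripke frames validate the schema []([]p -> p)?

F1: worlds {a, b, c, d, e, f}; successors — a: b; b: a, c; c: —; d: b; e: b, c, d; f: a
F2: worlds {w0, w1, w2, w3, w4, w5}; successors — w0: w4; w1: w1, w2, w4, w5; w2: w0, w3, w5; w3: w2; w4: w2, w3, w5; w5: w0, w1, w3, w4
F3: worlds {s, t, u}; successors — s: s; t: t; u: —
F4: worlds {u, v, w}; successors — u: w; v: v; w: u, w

The schema corresponds to shift-reflexivity: forall x forall y (Rxy -> Ryy).
F1: fails — Rbc but not Rcc.
F2: fails — Rw1w5 but not Rw5w5.
F3: ✓.
F4: fails — Rwu but not Ruu.

F3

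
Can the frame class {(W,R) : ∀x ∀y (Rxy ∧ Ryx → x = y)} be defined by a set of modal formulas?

If a class were modally definable it would be closed under surjective bounded morphisms (Goldblatt–Thomason).
The 4-cycle (worlds w0,w1,w2,w3 with w0→w1→w2→w3→w0) is antisymmetric. Sending even-indexed worlds to a and odd-indexed worlds to b is a surjective bounded morphism onto the two-world frame with a↔b, which is not antisymmetric.
So the class is not modally definable.

No — not modally definable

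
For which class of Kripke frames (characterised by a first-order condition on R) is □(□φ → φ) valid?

Suppose □(□φ→φ) is valid. Take Rxy and set V(φ)={w : Ryw}. Then at y, □φ holds; since □(□φ→φ) at x, □φ→φ at y, so φ at y, i.e. Ryy.

Shift-reflexivity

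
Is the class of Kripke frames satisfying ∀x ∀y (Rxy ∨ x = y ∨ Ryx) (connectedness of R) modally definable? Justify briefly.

If a class were modally definable it would be closed under disjoint unions (Goldblatt–Thomason).
Take 2 disjoint single-world reflexive frames: each is trivially connected, but their disjoint union has 2 worlds with no edge between distinct components, so it is not connected.
So no modal formula (or set of formulas) defines exactly the connected frames.

Not modally definable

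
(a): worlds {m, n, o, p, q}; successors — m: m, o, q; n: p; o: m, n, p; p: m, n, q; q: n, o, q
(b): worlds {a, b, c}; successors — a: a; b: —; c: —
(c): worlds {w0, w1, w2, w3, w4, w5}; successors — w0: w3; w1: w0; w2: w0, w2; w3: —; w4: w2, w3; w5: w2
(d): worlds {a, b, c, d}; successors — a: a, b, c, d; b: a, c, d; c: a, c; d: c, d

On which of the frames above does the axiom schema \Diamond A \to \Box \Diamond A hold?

The schema corresponds to the Euclidean property: \forall x \forall y \forall z (Rxy \wedge Rxz \to Ryz).
(a): fails — Rmo and Rmo but not Roo.
(b): holds.
(c): fails — Rw0w3 and Rw0w3 but not Rw3w3.
(d): fails — Rab and Rab but not Rbb.
Valid on: (b).

(b)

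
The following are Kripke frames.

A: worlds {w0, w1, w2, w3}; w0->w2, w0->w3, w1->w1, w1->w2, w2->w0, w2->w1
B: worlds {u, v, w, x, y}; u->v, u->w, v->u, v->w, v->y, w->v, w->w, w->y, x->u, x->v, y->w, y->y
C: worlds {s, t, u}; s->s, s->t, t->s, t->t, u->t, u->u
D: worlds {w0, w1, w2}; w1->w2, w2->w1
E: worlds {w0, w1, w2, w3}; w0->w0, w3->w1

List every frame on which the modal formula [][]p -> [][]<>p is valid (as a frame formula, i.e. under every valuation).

This is the axiom for a generalized confluence (Geach) condition; its first-order frame correspondent is forall x forall z (x R^2 z -> exists w (x R^2 w & zRw)).
A: fails — w0R²w0 but no w with w0R²w and w0Rw.
B: holds.
C: holds.
D: fails — w1R²w1 but no w with w1R²w and w1Rw.
E: holds.

B, C, E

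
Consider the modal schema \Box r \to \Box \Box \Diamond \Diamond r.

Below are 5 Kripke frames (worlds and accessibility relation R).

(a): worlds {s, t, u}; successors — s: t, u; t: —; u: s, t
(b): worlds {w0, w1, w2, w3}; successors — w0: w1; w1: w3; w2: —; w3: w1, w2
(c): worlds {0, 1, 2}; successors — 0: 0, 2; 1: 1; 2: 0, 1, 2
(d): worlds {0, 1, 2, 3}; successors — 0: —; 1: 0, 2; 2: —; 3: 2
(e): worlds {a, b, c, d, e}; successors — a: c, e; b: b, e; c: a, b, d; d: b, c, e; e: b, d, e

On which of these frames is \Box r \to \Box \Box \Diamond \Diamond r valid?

(d), (e)

This is the axiom for a generalized confluence (Geach) condition; its first-order frame correspondent is \forall x \forall z (x R^2 z \to \exists w (xRw \wedge z R^2 w)).
(a): fails — sR²t but no w with sRw and tR²w.
(b): fails — w0R²w3 but no w with w0Rw and w3R²w.
(c): fails — 0R²1 but no w with 0Rw and 1R²w.
(d): ✓.
(e): ✓.
Valid on: (d), (e).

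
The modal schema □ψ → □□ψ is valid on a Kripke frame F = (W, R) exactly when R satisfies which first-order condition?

This schema is the 4 axiom.
Its frame correspondent is transitivity — ∀x ∀y ∀z (Rxy ∧ Ryz → Rxz).

transitivity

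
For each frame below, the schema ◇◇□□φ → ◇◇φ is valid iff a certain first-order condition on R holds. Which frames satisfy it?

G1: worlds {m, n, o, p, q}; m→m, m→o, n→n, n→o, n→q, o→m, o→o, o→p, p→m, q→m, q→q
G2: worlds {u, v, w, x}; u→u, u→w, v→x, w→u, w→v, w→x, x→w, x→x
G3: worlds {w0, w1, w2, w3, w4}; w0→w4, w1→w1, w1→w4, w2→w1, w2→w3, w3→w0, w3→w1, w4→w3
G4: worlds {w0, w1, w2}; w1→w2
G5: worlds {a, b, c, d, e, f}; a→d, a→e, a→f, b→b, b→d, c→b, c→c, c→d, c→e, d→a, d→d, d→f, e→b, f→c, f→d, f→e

This is the axiom for a generalized confluence (Geach) condition; its first-order frame correspondent is ∀x ∀y (xR²y → ∃w (yR²w ∧ xR²w)).
G1: condition met.
G2: condition met.
G3: fails — w0R²w3 but no w with w3R²w and w0R²w.
G4: condition met.
G5: condition met.
Valid on: G1, G2, G4, G5.

G1, G2, G4, G5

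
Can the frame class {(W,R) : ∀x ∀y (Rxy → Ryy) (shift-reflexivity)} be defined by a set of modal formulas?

Yes: it is shift-reflexivity, defined by the T□ schema □(□r → r).
Suppose □(□r→r) is valid. Take Rxy and set V(r)={w : Ryw}. Then at y, □r holds; since □(□r→r) at x, □r→r at y, so r at y, i.e. Ryy.

Yes, by □(□r → r)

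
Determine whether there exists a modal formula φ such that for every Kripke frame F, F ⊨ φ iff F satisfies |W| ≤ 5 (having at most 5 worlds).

Modal frame validity is preserved under disjoint unions.
Any modal formula valid on each of 6 disjoint one-world frames is valid on their disjoint union (validity is preserved under disjoint unions). Each one-world frame has |W|=1≤5, but the union has |W|=6.
So the class is not modally definable.

No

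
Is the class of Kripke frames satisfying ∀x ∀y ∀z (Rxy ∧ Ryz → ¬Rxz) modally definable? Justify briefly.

No — not modally definable

If a class were modally definable it would be closed under surjective bounded morphisms (Goldblatt–Thomason).
The 7-cycle (worlds a,b,c,d,e,f,g with a→b→c→d→e→f→g→a) is intransitive. Mapping every world to a single reflexive point • is a surjective bounded morphism; the reflexive point is not intransitive (R••∧R•• but R••).
Hence intransitivity is not modally definable.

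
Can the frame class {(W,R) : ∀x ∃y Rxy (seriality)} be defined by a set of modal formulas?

Yes — defined by □q → ◇q

Yes: it is seriality, defined by the D schema □q → ◇q.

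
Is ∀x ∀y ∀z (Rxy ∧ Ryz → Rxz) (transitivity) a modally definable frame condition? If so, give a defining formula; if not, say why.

Yes, by □p → □□p

Yes: it is transitivity, defined by the 4 schema □p → □□p.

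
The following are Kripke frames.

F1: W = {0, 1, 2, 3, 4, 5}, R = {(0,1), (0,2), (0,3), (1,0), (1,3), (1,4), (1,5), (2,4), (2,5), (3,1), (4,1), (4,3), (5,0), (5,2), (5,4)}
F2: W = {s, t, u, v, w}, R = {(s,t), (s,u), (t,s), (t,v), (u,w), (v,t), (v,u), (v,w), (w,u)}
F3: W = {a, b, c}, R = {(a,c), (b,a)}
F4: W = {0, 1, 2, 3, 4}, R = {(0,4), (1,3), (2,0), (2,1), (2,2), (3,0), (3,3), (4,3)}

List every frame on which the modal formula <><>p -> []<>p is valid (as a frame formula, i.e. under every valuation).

Frame correspondent (Sahlqvist): forall x forall y forall z ((x R^2 y & xRz) -> exists w (y = w & zRw)) — i.e. a generalized confluence (Geach) condition.
F1: fails — 0R²0, 0R2 but no w with 0=w and 2Rw.
F2: fails — sR²s, sRu but no w* with s=w* and uRw*.
F3: satisfies the condition.
F4: fails — 2R²0, 2R0 but no w with 0=w and 0Rw.

F3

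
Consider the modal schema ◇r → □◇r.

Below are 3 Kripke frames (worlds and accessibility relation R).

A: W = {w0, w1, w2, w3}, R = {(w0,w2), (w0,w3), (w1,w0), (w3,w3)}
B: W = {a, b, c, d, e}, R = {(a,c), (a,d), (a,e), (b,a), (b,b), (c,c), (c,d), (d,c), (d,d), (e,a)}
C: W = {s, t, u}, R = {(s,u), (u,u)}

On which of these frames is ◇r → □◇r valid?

The schema corresponds to the Euclidean property: ∀x ∀y ∀z (Rxy ∧ Rxz → Ryz).
A: fails — Rw0w2 and Rw0w2 but not Rw2w2.
B: fails — Rae and Rae but not Ree.
C: ✓.

C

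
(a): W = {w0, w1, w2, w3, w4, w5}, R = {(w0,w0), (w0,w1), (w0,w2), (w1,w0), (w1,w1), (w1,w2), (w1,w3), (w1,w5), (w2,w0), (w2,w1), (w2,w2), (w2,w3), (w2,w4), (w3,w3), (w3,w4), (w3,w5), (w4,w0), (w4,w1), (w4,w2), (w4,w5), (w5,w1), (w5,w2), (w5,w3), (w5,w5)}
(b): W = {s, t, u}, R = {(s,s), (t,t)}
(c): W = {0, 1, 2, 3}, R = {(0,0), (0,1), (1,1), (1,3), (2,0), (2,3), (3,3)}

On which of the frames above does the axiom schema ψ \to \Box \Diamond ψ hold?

(b)

The schema corresponds to symmetry: \forall x \forall y (Rxy \to Ryx).
(a): fails — Rw1w3 but not Rw3w1.
(b): ✓.
(c): fails — R01 but not R10.
Valid on: (b).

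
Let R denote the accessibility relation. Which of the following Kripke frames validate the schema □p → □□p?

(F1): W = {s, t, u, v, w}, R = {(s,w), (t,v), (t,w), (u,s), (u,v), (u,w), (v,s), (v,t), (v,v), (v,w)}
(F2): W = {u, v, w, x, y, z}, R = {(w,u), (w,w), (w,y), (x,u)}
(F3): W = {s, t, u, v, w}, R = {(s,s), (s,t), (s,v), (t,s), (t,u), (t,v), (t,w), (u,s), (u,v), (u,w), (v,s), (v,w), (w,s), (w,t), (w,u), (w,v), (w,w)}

(F2)

The schema corresponds to transitivity: ∀x ∀y ∀z (Rxy ∧ Ryz → Rxz).
(F1): fails — Ruv and Rvt but not Rut.
(F2): satisfies the condition.
(F3): fails — Ruw and Rwt but not Rut.
Valid on: (F2).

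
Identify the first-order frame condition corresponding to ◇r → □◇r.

Suppose ◇r→□◇r is valid. Take Rxy, Rxz and set V(r)={y}. Then ◇r at x, so □◇r at x, so ◇r at z, so some w with Rzw has r; w=y, i.e. Rzy. By symmetry of the argument, Ryz.
Conversely, on a frame with the Euclidean property the schema holds at every world under every valuation.
So the correspondent is the Euclidean property.

the Euclidean property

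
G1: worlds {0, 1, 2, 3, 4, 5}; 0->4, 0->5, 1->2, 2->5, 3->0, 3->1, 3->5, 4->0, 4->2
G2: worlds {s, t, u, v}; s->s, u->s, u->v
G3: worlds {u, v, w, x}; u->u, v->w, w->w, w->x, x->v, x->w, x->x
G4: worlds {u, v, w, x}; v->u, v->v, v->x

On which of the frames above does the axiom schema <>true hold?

This is the axiom for seriality; its first-order frame correspondent is forall x exists y Rxy.
G1: fails — world 5 has no successor.
G2: fails — world t has no successor.
G3: holds.
G4: fails — world u has no successor.

G3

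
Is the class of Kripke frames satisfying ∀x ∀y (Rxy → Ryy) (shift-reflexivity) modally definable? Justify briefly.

The condition is shift-reflexivity. A defining modal formula is □(□q → q).

Yes, by □(□q → q)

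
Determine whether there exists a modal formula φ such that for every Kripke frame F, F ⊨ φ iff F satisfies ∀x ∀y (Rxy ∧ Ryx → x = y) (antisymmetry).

Not definable by any modal formula

Modal frame validity is preserved under surjective bounded morphisms.
The 4-cycle (worlds w0,w1,w2,w3 with w0→w1→w2→w3→w0) is antisymmetric. Sending even-indexed worlds to a and odd-indexed worlds to b is a surjective bounded morphism onto the two-world frame with a↔b, which is not antisymmetric.
So no modal formula (or set of formulas) defines exactly the antisymmetric frames.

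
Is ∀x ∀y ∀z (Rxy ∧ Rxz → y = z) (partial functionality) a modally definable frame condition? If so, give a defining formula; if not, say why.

Definable; ◇r → □r defines it

This is a Sahlqvist condition; the CD axiom ◇r → □r defines it.
Suppose ◇r→□r is valid. Take Rxy, Rxz and set V(r)={y}. Then ◇r at x, so □r at x, so r at z, i.e. z=y.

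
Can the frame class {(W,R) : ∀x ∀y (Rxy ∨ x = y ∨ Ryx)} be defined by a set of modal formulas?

If a class were modally definable it would be closed under disjoint unions (Goldblatt–Thomason).
Take 3 disjoint single-world reflexive frames: each is trivially connected, but their disjoint union has 3 worlds with no edge between distinct components, so it is not connected.
So the class is not modally definable.

Not definable by any modal formula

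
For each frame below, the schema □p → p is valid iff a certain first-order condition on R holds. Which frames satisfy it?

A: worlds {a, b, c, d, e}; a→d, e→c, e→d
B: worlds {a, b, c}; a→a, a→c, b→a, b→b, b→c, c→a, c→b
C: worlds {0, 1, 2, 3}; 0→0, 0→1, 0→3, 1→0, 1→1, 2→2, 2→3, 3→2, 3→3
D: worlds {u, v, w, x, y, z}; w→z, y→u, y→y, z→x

C

The schema corresponds to reflexivity: ∀x Rxx.
A: fails — world a does not see itself.
B: fails — world c does not see itself.
C: satisfies the condition.
D: fails — world u does not see itself.
Valid on: C.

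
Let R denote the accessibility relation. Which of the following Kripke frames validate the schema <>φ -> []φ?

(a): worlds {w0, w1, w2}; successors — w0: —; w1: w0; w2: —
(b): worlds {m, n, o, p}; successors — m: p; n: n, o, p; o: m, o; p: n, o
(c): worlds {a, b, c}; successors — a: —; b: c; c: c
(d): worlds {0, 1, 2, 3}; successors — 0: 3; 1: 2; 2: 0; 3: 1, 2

This is the axiom for partial functionality; its first-order frame correspondent is forall x forall y forall z (Rxy & Rxz -> y = z).
(a): condition met.
(b): fails — n sees both n and o.
(c): condition met.
(d): fails — 3 sees both 1 and 2.
Valid on: (a), (c).

(a), (c)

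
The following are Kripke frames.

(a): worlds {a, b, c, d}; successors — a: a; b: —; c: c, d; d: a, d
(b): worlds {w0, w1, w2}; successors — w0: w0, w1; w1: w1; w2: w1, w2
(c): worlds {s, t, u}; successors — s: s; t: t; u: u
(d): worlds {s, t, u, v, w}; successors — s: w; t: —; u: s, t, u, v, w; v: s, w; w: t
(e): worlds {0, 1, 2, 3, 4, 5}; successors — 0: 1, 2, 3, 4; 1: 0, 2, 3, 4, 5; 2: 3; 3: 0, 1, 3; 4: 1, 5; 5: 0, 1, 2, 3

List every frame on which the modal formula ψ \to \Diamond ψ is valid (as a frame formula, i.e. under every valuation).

(b), (c)

Frame correspondent (Sahlqvist): \forall x Rxx — i.e. reflexivity.
(a): fails — world b does not see itself.
(b): holds.
(c): holds.
(d): fails — world s does not see itself.
(e): fails — world 0 does not see itself.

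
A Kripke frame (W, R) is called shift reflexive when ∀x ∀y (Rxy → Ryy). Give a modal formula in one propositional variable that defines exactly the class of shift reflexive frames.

A defining formula is □(□q → q) (the T□ axiom).
Suppose □(□q→q) is valid. Take Rxy and set V(q)={w : Ryw}. Then at y, □q holds; since □(□q→q) at x, □q→q at y, so q at y, i.e. Ryy.

□(□q → q)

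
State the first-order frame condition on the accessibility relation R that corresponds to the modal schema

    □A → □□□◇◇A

This is a Sahlqvist (Geach-type) schema ◇^0□^1A → □^3◇^2A.
First-order correspondent: ∀x ∀z (xR³z → ∃w (xRw ∧ zR²w)).

∀x ∀z (xR³z → ∃w (xRw ∧ zR²w))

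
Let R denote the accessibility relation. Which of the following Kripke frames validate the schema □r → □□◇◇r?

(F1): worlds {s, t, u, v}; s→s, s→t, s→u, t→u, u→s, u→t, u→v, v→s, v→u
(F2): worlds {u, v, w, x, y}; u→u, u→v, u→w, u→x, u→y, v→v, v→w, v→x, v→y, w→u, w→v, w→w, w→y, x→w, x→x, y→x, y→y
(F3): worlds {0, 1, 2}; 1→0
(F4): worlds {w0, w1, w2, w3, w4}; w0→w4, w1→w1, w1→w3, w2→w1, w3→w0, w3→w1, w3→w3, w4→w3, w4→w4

(F2), (F3), (F4)

This is the axiom for a generalized confluence (Geach) condition; its first-order frame correspondent is ∀x ∀z (xR²z → ∃w (xRw ∧ zR²w)).
(F1): fails — tR²t but no w with tRw and tR²w.
(F2): condition met.
(F3): condition met.
(F4): condition met.
Valid on: (F2), (F3), (F4).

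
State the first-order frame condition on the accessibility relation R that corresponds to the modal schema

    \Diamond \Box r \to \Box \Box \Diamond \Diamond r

\forall x \forall y \forall z ((xRy \wedge x R^2 z) \to \exists w (yRw \wedge z R^2 w))

This is a Sahlqvist (Geach-type) schema ◇^1□^1r → □^2◇^2r.
First-order correspondent: \forall x \forall y \forall z ((xRy \wedge x R^2 z) \to \exists w (yRw \wedge z R^2 w)).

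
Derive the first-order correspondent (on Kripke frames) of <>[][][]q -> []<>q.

This is a Sahlqvist (Geach-type) schema ◇^1□^3q → □^1◇^1q.
Minimal-valuation argument: fix x; take any y with xR^1y and any z with xR^1z. Set V(q) to the set of worlds R-reachable from y in exactly 3 steps. Then □^3q holds at y, so the antecedent holds at x; validity forces ◇^1q at z, giving a w with zR^1w and yR^3w.
First-order correspondent: forall x forall y forall z ((xRy & xRz) -> exists w (y R^3 w & zRw)).

forall x forall y forall z ((xRy & xRz) -> exists w (y R^3 w & zRw))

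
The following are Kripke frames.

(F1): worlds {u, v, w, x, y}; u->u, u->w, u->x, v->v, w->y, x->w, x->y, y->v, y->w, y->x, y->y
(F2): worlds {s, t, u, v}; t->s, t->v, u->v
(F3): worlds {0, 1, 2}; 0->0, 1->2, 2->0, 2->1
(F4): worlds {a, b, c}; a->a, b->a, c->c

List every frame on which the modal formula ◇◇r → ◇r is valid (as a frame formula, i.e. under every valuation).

(F2), (F4)

This is the axiom for transitivity; its first-order frame correspondent is ∀x ∀y ∀z (Rxy ∧ Ryz → Rxz).
(F1): fails — Ruw and Rwy but not Ruy.
(F2): holds.
(F3): fails — R12 and R20 but not R10.
(F4): holds.
Valid on: (F2), (F4).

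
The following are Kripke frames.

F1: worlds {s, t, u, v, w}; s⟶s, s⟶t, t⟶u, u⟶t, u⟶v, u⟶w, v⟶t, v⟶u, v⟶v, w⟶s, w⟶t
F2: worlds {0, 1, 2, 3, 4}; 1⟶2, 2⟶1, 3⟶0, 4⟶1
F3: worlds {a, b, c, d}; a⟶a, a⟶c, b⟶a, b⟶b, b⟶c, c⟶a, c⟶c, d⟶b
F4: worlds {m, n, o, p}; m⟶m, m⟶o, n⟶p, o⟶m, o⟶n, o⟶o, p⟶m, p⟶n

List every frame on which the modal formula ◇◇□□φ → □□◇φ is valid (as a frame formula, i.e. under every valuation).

F3

This is the axiom for a generalized confluence (Geach) condition; its first-order frame correspondent is ∀x ∀y ∀z ((xR²y ∧ xR²z) → ∃w (yR²w ∧ zRw)).
F1: fails — sR²t, sR²t but no w* with tR²w* and tRw*.
F2: fails — 1R²1, 1R²1 but no w with 1R²w and 1Rw.
F3: ✓.
F4: fails — mR²m, mR²n but no w with mR²w and nRw.
Valid on: F3.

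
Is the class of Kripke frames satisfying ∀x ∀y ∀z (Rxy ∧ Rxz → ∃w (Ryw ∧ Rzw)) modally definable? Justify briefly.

The condition is convergence. A defining modal formula is ◇□r → □◇r.
Suppose ◇□r→□◇r is valid. Take Rxy, Rxz and set V(r)={w : Ryw}. Then □r at y so ◇□r at x, so □◇r at x, so ◇r at z, giving w with Rzw and Ryw.

Yes, by ◇□r → □◇r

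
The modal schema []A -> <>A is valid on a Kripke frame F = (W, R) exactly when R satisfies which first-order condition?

Suppose □A→◇A is valid. At any x set V(A)=W. Then □A at x, so ◇A at x, so x has a successor.
Conversely, on a frame with seriality the schema holds at every world under every valuation.
So the correspondent is seriality.

seriality: forall x exists y Rxy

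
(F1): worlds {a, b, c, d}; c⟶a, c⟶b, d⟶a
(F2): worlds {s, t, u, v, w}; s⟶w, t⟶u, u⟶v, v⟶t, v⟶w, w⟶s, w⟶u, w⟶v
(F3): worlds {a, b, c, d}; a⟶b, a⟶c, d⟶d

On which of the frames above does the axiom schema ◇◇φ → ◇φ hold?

(F1), (F3)

This is the axiom for transitivity; its first-order frame correspondent is ∀x ∀y ∀z (Rxy ∧ Ryz → Rxz).
(F1): condition met.
(F2): fails — Ruv and Rvw but not Ruw.
(F3): condition met.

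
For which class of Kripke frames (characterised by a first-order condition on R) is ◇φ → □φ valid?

Suppose ◇φ→□φ is valid. Take Rxy, Rxz and set V(φ)={y}. Then ◇φ at x, so □φ at x, so φ at z, i.e. z=y.
The converse is a direct semantic check.
So the correspondent is partial functionality.

Partial functionality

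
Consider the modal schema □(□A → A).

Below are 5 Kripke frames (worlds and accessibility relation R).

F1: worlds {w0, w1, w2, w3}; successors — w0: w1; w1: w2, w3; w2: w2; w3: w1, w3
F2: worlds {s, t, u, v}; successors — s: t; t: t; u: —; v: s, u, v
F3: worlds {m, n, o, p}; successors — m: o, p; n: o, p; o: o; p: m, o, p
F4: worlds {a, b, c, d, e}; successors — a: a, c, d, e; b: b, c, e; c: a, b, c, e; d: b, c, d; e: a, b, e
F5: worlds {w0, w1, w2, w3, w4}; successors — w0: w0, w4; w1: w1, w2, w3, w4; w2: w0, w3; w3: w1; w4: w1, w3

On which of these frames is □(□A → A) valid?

The schema corresponds to shift-reflexivity: ∀x ∀y (Rxy → Ryy).
F1: fails — Rw3w1 but not Rw1w1.
F2: fails — Rvu but not Ruu.
F3: fails — Rpm but not Rmm.
F4: holds.
F5: fails — Rw1w2 but not Rw2w2.
Valid on: F4.

F4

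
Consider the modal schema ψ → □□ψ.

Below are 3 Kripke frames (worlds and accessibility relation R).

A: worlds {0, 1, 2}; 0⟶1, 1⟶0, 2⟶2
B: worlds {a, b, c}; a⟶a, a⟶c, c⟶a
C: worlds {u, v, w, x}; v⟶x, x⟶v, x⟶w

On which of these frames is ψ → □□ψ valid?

This is the axiom for a generalized confluence (Geach) condition; its first-order frame correspondent is ∀x ∀z (xR²z → ∃w (x = w ∧ z = w)).
A: satisfies the condition.
B: fails — aR²c but a ≠ c.
C: fails — vR²w but v ≠ w.

A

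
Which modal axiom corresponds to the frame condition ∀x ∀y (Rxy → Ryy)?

□(□ψ → ψ)

This is shift-reflexivity; the standard corresponding axiom is T□: □(□ψ → ψ).
Suppose □(□ψ→ψ) is valid. Take Rxy and set V(ψ)={w : Ryw}. Then at y, □ψ holds; since □(□ψ→ψ) at x, □ψ→ψ at y, so ψ at y, i.e. Ryy.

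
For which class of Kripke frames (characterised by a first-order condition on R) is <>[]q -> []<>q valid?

convergence: forall x forall y forall z (Rxy & Rxz -> exists w (Ryw & Rzw))

This schema is the .2 axiom.
It corresponds to convergence: forall x forall y forall z (Rxy & Rxz -> exists w (Ryw & Rzw)).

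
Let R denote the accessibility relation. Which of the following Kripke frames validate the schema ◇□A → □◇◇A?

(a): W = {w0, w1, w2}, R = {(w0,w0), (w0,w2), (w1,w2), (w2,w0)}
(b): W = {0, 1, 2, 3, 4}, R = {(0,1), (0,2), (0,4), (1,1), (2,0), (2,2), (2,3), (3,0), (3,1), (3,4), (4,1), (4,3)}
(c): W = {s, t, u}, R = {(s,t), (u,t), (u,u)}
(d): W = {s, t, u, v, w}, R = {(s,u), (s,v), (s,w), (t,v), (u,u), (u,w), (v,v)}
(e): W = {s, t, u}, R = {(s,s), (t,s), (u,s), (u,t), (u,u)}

(a), (e)

Frame correspondent (Sahlqvist): ∀x ∀y ∀z ((xRy ∧ xRz) → ∃w (yRw ∧ zR²w)) — i.e. a generalized confluence (Geach) condition.
(a): holds.
(b): fails — 0R2, 0R1 but no w with 2Rw and 1R²w.
(c): fails — sRt, sRt but no w with tRw and tR²w.
(d): fails — sRu, sRv but no w* with uRw* and vR²w*.
(e): holds.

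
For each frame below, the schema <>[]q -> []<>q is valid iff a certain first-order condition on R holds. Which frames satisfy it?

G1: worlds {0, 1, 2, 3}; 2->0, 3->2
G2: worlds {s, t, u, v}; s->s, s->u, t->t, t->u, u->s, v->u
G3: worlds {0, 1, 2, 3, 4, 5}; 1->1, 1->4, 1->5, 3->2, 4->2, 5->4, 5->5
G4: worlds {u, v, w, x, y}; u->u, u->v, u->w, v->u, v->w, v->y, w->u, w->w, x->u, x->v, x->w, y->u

G4

This is the axiom for convergence; its first-order frame correspondent is forall x forall y forall z (Rxy & Rxz -> exists w (Ryw & Rzw)).
G1: fails — R20 and R20 but 0 and 0 have no common successor.
G2: fails — Rtt and Rtu but t and u have no common successor.
G3: fails — R11 and R14 but 1 and 4 have no common successor.
G4: satisfies the condition.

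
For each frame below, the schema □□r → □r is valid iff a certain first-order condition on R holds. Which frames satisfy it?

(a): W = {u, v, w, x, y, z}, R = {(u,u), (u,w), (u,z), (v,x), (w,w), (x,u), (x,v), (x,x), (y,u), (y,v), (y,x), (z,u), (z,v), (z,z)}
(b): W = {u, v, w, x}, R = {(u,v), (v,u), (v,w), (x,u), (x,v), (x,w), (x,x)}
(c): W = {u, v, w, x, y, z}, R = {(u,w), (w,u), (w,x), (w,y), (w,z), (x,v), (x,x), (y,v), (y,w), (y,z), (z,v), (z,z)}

(a)

The schema corresponds to density: ∀x ∀y (Rxy → ∃z (Rxz ∧ Rzy)).
(a): holds.
(b): fails — Ruv but no z with Ruz and Rzv.
(c): fails — Rwu but no t with Rwt and Rtu.
Valid on: (a).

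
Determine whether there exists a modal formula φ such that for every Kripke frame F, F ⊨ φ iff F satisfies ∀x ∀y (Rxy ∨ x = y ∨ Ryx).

No

Modal frame validity is preserved under disjoint unions.
Take 3 disjoint single-world reflexive frames: each is trivially connected, but their disjoint union has 3 worlds with no edge between distinct components, so it is not connected.
So the class is not modally definable.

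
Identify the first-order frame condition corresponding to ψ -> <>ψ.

reflexivity: forall x Rxx

This is a form of the T axiom.
It corresponds to reflexivity: forall x Rxx.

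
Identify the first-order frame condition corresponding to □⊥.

emptiness of R

□⊥ is valid iff no world has any successor (otherwise □⊥ fails at any world with one).
The converse is a direct semantic check.
Frame condition: ∀x ∀y ¬Rxy.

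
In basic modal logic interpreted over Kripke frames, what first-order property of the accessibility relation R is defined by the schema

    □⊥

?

emptiness of R: ∀x ∀y ¬Rxy

□⊥ is valid iff no world has any successor (otherwise □⊥ fails at any world with one).
The converse is a direct semantic check.
Frame condition: ∀x ∀y ¬Rxy.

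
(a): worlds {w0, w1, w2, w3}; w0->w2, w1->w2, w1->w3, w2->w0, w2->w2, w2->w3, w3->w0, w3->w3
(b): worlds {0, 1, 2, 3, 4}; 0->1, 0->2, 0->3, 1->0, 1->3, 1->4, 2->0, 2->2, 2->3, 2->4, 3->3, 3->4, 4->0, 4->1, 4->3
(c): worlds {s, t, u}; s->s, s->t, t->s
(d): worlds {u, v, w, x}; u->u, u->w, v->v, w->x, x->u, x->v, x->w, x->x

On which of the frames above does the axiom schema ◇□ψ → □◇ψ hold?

(b), (c)

Frame correspondent (Sahlqvist): ∀x ∀y ∀z (Rxy ∧ Rxz → ∃w (Ryw ∧ Rzw)) — i.e. convergence.
(a): fails — Rw2w0 and Rw2w3 but w0 and w3 have no common successor.
(b): ✓.
(c): ✓.
(d): fails — Ruw and Ruu but w and u have no common successor.
Valid on: (b), (c).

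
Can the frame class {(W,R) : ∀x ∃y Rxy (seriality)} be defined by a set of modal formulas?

Definable; □r → ◇r defines it

The condition is seriality. A defining modal formula is □r → ◇r.
Suppose □r→◇r is valid. At any x set V(r)=W. Then □r at x, so ◇r at x, so x has a successor.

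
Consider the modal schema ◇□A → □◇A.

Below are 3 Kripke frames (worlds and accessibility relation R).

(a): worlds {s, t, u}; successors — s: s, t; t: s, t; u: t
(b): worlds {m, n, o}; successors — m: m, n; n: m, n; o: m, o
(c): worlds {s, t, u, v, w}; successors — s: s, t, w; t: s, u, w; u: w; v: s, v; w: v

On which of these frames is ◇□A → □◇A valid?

The schema corresponds to convergence: ∀x ∀y ∀z (Rxy ∧ Rxz → ∃w (Ryw ∧ Rzw)).
(a): satisfies the condition.
(b): satisfies the condition.
(c): fails — Rsw and Rss but w and s have no common successor.
Valid on: (a), (b).

(a), (b)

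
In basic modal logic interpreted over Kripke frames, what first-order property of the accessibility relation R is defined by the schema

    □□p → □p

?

density: ∀x ∀y (Rxy → ∃z (Rxz ∧ Rzy))

Suppose □□p→□p is valid. Take Rxy and set V(p)={w : xR²w}. Then □□p at x, so □p at x, so p at y, i.e. ∃z(Rxz∧Rzy).
The converse is a direct semantic check.
Frame condition: ∀x ∀y (Rxy → ∃z (Rxz ∧ Rzy)).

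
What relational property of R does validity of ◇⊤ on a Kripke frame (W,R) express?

seriality

◇⊤ holds at w iff w has a successor, so frame-validity of ◇⊤ is exactly seriality. Equivalently via □φ → ◇φ:
Suppose □φ→◇φ is valid. At any x set V(φ)=W. Then □φ at x, so ◇φ at x, so x has a successor.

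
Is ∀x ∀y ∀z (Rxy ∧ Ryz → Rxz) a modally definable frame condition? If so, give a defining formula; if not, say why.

Yes: it is transitivity, defined by the 4 schema □p → □□p.

Yes — defined by □p → □□p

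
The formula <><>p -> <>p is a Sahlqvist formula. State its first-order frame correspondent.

This is a form of the 4 axiom.
Its frame correspondent is transitivity — forall x forall y forall z (Rxy & Ryz -> Rxz).

Transitivity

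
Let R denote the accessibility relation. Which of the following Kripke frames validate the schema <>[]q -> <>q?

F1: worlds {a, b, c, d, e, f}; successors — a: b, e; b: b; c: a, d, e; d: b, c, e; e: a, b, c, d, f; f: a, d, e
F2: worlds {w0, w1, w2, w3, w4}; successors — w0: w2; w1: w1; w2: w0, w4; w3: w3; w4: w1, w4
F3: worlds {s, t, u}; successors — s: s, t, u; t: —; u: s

The schema corresponds to a generalized confluence (Geach) condition: forall x forall y (xRy -> exists w (yRw & xRw)).
F1: condition met.
F2: fails — w0Rw2 but no w with w2Rw and w0Rw.
F3: fails — sRt but no w with tRw and sRw.

F1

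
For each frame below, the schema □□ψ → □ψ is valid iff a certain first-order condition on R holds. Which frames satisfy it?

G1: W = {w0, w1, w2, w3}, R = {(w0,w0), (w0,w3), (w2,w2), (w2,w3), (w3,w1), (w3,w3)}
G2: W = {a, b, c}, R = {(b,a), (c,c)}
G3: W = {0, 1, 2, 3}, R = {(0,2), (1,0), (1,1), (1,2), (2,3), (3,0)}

Frame correspondent (Sahlqvist): ∀x ∀y (Rxy → ∃z (Rxz ∧ Rzy)) — i.e. density.
G1: satisfies the condition.
G2: fails — Rba but no z with Rbz and Rza.
G3: fails — R02 but no z with R0z and Rz2.
Valid on: G1.

G1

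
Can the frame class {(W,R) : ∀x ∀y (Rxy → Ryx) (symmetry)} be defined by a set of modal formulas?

This is a Sahlqvist condition; the B axiom r → □◇r defines it.
Suppose r→□◇r is valid. Take Rxy and set V(r)={x}. Then r at x, so □◇r at x, so ◇r at y, so some z with Ryz has r; z=x, i.e. Ryx.

Yes, by r → □◇r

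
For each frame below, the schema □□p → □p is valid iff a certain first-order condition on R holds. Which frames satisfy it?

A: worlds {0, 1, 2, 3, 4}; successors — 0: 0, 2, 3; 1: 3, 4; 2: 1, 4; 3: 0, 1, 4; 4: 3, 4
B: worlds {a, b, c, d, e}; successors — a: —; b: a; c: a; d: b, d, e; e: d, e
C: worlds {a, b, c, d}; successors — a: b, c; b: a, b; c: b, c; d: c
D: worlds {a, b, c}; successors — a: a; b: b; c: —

Frame correspondent (Sahlqvist): ∀x ∀y (Rxy → ∃z (Rxz ∧ Rzy)) — i.e. density.
A: fails — R31 but no z with R3z and Rz1.
B: fails — Rba but no z with Rbz and Rza.
C: satisfies the condition.
D: satisfies the condition.

C, D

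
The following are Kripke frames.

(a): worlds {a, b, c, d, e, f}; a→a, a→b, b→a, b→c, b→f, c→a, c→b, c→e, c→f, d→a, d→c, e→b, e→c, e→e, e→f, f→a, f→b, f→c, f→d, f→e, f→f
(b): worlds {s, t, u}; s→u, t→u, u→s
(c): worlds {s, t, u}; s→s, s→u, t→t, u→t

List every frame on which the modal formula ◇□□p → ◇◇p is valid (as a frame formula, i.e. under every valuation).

Frame correspondent (Sahlqvist): ∀x ∀y (xRy → ∃w (yR²w ∧ xR²w)) — i.e. a generalized confluence (Geach) condition.
(a): condition met.
(b): fails — sRu but no w with uR²w and sR²w.
(c): condition met.
Valid on: (a), (c).

(a), (c)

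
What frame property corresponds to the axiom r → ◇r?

Reflexivity

Equivalently (dual form): □r → r.
Suppose □r→r is valid. At any x set V(r)={w : Rxw}. Then □r holds at x, so r holds at x, i.e. Rxx.
The converse is a direct semantic check.
So the correspondent is reflexivity.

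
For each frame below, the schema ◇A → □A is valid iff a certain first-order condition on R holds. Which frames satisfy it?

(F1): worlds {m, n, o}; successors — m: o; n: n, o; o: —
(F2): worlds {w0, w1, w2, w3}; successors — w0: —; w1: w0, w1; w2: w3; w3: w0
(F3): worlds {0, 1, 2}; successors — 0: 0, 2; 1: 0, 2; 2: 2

none

Frame correspondent (Sahlqvist): ∀x ∀y ∀z (Rxy ∧ Rxz → y = z) — i.e. partial functionality.
(F1): fails — n sees both n and o.
(F2): fails — w1 sees both w0 and w1.
(F3): fails — 0 sees both 0 and 2.
Valid on no frame.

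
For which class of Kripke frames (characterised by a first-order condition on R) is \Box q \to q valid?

reflexivity

Suppose □q→q is valid. At any x set V(q)={w : Rxw}. Then □q holds at x, so q holds at x, i.e. Rxx.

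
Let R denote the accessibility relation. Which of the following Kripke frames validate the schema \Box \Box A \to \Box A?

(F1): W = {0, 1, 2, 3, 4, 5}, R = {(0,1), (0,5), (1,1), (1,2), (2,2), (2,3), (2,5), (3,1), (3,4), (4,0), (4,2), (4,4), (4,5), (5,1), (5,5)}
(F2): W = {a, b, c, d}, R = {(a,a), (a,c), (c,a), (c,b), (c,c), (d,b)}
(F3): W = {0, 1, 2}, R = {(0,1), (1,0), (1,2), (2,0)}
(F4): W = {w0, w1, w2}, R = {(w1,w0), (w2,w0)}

This is the axiom for density; its first-order frame correspondent is \forall x \forall y (Rxy \to \exists z (Rxz \wedge Rzy)).
(F1): condition met.
(F2): fails — Rdb but no z with Rdz and Rzb.
(F3): fails — R12 but no z with R1z and Rz2.
(F4): fails — Rw1w0 but no z with Rw1z and Rzw0.

(F1)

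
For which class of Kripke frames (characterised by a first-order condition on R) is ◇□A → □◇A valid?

Suppose ◇□A→□◇A is valid. Take Rxy, Rxz and set V(A)={w : Ryw}. Then □A at y so ◇□A at x, so □◇A at x, so ◇A at z, giving w with Rzw and Ryw.
Conversely, on a frame with convergence the schema holds at every world under every valuation.
Frame condition: ∀x ∀y ∀z (Rxy ∧ Rxz → ∃w (Ryw ∧ Rzw)).

convergence: ∀x ∀y ∀z (Rxy ∧ Rxz → ∃w (Ryw ∧ Rzw))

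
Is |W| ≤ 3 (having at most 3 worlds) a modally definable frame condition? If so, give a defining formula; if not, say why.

No

Modal frame validity is preserved under disjoint unions.
Any modal formula valid on each of 4 disjoint one-world frames is valid on their disjoint union (validity is preserved under disjoint unions). Each one-world frame has |W|=1≤3, but the union has |W|=4.
Hence having at most 3 worlds is not modally definable.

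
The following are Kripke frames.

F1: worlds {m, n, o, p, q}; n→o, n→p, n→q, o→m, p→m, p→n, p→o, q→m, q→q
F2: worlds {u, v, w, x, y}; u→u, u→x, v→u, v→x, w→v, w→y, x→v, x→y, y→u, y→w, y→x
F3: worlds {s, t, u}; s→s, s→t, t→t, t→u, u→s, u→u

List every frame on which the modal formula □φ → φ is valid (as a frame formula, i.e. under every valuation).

F3

Frame correspondent (Sahlqvist): ∀x Rxx — i.e. reflexivity.
F1: fails — world m does not see itself.
F2: fails — world v does not see itself.
F3: ✓.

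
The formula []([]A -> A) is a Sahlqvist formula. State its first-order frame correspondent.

Suppose □(□A→A) is valid. Take Rxy and set V(A)={w : Ryw}. Then at y, □A holds; since □(□A→A) at x, □A→A at y, so A at y, i.e. Ryy.
The converse is a direct semantic check.
Frame condition: forall x forall y (Rxy -> Ryy).

shift-reflexivity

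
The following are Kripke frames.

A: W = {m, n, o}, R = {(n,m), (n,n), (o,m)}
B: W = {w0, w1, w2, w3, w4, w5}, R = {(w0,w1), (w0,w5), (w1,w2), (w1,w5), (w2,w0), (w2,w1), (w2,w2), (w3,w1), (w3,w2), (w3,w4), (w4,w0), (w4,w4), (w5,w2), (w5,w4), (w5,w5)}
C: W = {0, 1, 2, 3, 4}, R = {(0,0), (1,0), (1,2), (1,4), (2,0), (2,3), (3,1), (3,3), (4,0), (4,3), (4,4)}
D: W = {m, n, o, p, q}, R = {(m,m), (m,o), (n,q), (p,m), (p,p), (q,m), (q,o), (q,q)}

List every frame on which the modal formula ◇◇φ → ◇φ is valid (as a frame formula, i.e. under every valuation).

A

The schema corresponds to transitivity: ∀x ∀y ∀z (Rxy ∧ Ryz → Rxz).
A: holds.
B: fails — Rw1w5 and Rw5w4 but not Rw1w4.
C: fails — R31 and R10 but not R30.
D: fails — Rpm and Rmo but not Rpo.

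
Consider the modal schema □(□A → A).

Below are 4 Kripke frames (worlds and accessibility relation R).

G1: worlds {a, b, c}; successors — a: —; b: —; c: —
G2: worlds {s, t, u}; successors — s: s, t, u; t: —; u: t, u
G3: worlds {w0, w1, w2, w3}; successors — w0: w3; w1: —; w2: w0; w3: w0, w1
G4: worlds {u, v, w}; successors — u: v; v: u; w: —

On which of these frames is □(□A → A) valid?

Frame correspondent (Sahlqvist): ∀x ∀y (Rxy → Ryy) — i.e. shift-reflexivity.
G1: ✓.
G2: fails — Rut but not Rtt.
G3: fails — Rw2w0 but not Rw0w0.
G4: fails — Ruv but not Rvv.

G1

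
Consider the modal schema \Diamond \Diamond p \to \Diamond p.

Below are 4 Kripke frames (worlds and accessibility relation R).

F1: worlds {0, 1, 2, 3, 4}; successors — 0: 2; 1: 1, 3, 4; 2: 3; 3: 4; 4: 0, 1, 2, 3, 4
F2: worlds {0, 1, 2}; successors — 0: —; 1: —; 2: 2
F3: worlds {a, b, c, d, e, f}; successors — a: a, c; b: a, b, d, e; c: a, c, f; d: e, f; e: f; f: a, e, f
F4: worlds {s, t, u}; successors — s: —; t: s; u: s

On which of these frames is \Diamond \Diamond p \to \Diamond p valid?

F2, F4

This is the axiom for transitivity; its first-order frame correspondent is \forall x \forall y \forall z (Rxy \wedge Ryz \to Rxz).
F1: fails — R34 and R43 but not R33.
F2: ✓.
F3: fails — Rcf and Rfe but not Rce.
F4: ✓.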